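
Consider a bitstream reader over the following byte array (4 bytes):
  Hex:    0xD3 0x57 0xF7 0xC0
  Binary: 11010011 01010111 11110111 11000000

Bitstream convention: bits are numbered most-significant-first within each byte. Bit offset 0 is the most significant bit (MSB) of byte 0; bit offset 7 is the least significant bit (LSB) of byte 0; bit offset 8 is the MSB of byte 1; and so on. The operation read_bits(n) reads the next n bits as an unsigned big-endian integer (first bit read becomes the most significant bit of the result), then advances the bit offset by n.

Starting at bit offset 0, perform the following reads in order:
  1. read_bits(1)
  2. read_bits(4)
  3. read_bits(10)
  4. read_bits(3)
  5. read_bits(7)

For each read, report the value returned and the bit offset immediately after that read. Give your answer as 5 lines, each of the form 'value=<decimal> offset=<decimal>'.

Read 1: bits[0:1] width=1 -> value=1 (bin 1); offset now 1 = byte 0 bit 1; 31 bits remain
Read 2: bits[1:5] width=4 -> value=10 (bin 1010); offset now 5 = byte 0 bit 5; 27 bits remain
Read 3: bits[5:15] width=10 -> value=427 (bin 0110101011); offset now 15 = byte 1 bit 7; 17 bits remain
Read 4: bits[15:18] width=3 -> value=7 (bin 111); offset now 18 = byte 2 bit 2; 14 bits remain
Read 5: bits[18:25] width=7 -> value=111 (bin 1101111); offset now 25 = byte 3 bit 1; 7 bits remain

Answer: value=1 offset=1
value=10 offset=5
value=427 offset=15
value=7 offset=18
value=111 offset=25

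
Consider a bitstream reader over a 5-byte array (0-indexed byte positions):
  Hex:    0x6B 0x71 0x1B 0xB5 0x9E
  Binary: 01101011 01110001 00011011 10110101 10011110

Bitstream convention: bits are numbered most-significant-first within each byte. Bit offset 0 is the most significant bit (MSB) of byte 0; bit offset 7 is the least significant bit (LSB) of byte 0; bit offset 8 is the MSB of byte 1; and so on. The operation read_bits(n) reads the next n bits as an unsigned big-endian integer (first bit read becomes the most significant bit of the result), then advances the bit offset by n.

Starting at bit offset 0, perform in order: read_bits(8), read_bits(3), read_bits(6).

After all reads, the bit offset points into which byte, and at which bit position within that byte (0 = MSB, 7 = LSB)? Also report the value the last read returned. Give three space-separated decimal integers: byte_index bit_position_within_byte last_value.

Read 1: bits[0:8] width=8 -> value=107 (bin 01101011); offset now 8 = byte 1 bit 0; 32 bits remain
Read 2: bits[8:11] width=3 -> value=3 (bin 011); offset now 11 = byte 1 bit 3; 29 bits remain
Read 3: bits[11:17] width=6 -> value=34 (bin 100010); offset now 17 = byte 2 bit 1; 23 bits remain

Answer: 2 1 34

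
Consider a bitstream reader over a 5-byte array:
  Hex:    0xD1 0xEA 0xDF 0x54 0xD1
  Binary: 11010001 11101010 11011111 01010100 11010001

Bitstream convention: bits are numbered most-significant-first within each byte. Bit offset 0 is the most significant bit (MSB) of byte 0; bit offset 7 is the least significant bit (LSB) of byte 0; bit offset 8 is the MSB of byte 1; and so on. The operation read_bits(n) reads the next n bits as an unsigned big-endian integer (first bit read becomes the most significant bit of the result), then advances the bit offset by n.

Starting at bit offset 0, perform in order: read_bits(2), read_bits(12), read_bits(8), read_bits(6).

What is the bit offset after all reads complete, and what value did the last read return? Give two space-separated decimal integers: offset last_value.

Read 1: bits[0:2] width=2 -> value=3 (bin 11); offset now 2 = byte 0 bit 2; 38 bits remain
Read 2: bits[2:14] width=12 -> value=1146 (bin 010001111010); offset now 14 = byte 1 bit 6; 26 bits remain
Read 3: bits[14:22] width=8 -> value=183 (bin 10110111); offset now 22 = byte 2 bit 6; 18 bits remain
Read 4: bits[22:28] width=6 -> value=53 (bin 110101); offset now 28 = byte 3 bit 4; 12 bits remain

Answer: 28 53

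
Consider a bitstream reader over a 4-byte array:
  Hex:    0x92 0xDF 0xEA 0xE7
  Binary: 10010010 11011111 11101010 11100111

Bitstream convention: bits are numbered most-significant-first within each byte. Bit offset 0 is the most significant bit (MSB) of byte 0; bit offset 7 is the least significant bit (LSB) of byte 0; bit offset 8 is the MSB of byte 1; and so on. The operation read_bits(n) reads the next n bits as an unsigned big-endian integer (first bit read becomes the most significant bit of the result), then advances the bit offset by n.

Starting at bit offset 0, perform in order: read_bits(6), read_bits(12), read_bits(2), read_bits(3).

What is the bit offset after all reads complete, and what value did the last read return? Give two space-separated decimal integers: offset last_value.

Read 1: bits[0:6] width=6 -> value=36 (bin 100100); offset now 6 = byte 0 bit 6; 26 bits remain
Read 2: bits[6:18] width=12 -> value=2943 (bin 101101111111); offset now 18 = byte 2 bit 2; 14 bits remain
Read 3: bits[18:20] width=2 -> value=2 (bin 10); offset now 20 = byte 2 bit 4; 12 bits remain
Read 4: bits[20:23] width=3 -> value=5 (bin 101); offset now 23 = byte 2 bit 7; 9 bits remain

Answer: 23 5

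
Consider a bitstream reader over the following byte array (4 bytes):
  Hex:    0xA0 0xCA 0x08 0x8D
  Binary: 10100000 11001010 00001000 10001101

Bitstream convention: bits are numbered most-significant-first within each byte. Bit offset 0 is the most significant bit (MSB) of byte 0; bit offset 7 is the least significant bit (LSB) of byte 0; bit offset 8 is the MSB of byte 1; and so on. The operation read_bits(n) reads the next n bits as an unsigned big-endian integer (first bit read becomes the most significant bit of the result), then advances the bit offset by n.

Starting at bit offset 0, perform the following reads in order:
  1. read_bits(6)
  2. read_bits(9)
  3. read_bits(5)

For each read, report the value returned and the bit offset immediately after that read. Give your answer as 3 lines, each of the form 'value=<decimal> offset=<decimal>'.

Answer: value=40 offset=6
value=101 offset=15
value=0 offset=20

Derivation:
Read 1: bits[0:6] width=6 -> value=40 (bin 101000); offset now 6 = byte 0 bit 6; 26 bits remain
Read 2: bits[6:15] width=9 -> value=101 (bin 001100101); offset now 15 = byte 1 bit 7; 17 bits remain
Read 3: bits[15:20] width=5 -> value=0 (bin 00000); offset now 20 = byte 2 bit 4; 12 bits remain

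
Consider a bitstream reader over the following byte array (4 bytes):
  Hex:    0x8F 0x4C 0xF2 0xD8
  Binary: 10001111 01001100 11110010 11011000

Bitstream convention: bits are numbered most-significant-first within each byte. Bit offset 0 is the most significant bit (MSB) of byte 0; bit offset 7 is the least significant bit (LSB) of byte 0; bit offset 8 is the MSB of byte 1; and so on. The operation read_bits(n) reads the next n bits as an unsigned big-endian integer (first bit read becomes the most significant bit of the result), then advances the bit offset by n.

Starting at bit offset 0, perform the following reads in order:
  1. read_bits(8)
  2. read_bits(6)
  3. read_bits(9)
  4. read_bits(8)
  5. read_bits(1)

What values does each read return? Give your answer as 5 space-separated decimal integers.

Answer: 143 19 121 108 0

Derivation:
Read 1: bits[0:8] width=8 -> value=143 (bin 10001111); offset now 8 = byte 1 bit 0; 24 bits remain
Read 2: bits[8:14] width=6 -> value=19 (bin 010011); offset now 14 = byte 1 bit 6; 18 bits remain
Read 3: bits[14:23] width=9 -> value=121 (bin 001111001); offset now 23 = byte 2 bit 7; 9 bits remain
Read 4: bits[23:31] width=8 -> value=108 (bin 01101100); offset now 31 = byte 3 bit 7; 1 bits remain
Read 5: bits[31:32] width=1 -> value=0 (bin 0); offset now 32 = byte 4 bit 0; 0 bits remain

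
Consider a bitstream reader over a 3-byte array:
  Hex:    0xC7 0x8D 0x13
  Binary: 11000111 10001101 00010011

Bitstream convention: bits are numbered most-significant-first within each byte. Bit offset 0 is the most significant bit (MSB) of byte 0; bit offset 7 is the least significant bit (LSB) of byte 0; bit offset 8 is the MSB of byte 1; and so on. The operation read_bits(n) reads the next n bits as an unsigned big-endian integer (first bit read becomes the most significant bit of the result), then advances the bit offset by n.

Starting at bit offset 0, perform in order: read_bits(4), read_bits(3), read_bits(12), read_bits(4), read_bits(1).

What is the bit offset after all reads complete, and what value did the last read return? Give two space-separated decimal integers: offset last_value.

Read 1: bits[0:4] width=4 -> value=12 (bin 1100); offset now 4 = byte 0 bit 4; 20 bits remain
Read 2: bits[4:7] width=3 -> value=3 (bin 011); offset now 7 = byte 0 bit 7; 17 bits remain
Read 3: bits[7:19] width=12 -> value=3176 (bin 110001101000); offset now 19 = byte 2 bit 3; 5 bits remain
Read 4: bits[19:23] width=4 -> value=9 (bin 1001); offset now 23 = byte 2 bit 7; 1 bits remain
Read 5: bits[23:24] width=1 -> value=1 (bin 1); offset now 24 = byte 3 bit 0; 0 bits remain

Answer: 24 1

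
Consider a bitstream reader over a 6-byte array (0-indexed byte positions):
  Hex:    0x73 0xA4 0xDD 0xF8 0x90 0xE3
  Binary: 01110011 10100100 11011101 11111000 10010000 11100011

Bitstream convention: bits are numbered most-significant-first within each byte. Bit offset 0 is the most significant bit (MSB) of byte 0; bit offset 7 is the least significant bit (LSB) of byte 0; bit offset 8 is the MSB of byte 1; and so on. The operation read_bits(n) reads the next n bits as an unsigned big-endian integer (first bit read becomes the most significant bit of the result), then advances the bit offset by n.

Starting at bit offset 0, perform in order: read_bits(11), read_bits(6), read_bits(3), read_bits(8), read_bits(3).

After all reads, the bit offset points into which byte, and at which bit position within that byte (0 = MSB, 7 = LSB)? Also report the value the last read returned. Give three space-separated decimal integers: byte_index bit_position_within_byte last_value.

Read 1: bits[0:11] width=11 -> value=925 (bin 01110011101); offset now 11 = byte 1 bit 3; 37 bits remain
Read 2: bits[11:17] width=6 -> value=9 (bin 001001); offset now 17 = byte 2 bit 1; 31 bits remain
Read 3: bits[17:20] width=3 -> value=5 (bin 101); offset now 20 = byte 2 bit 4; 28 bits remain
Read 4: bits[20:28] width=8 -> value=223 (bin 11011111); offset now 28 = byte 3 bit 4; 20 bits remain
Read 5: bits[28:31] width=3 -> value=4 (bin 100); offset now 31 = byte 3 bit 7; 17 bits remain

Answer: 3 7 4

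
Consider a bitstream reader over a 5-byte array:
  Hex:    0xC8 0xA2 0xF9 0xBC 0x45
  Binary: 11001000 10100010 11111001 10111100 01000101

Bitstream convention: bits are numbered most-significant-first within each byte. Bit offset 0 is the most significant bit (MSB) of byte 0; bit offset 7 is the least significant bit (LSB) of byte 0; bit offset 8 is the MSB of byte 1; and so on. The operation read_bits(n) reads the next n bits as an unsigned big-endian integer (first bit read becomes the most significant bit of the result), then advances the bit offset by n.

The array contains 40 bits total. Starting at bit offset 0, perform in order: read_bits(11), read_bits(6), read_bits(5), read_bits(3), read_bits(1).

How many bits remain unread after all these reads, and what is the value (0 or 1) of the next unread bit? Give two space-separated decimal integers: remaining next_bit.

Read 1: bits[0:11] width=11 -> value=1605 (bin 11001000101); offset now 11 = byte 1 bit 3; 29 bits remain
Read 2: bits[11:17] width=6 -> value=5 (bin 000101); offset now 17 = byte 2 bit 1; 23 bits remain
Read 3: bits[17:22] width=5 -> value=30 (bin 11110); offset now 22 = byte 2 bit 6; 18 bits remain
Read 4: bits[22:25] width=3 -> value=3 (bin 011); offset now 25 = byte 3 bit 1; 15 bits remain
Read 5: bits[25:26] width=1 -> value=0 (bin 0); offset now 26 = byte 3 bit 2; 14 bits remain

Answer: 14 1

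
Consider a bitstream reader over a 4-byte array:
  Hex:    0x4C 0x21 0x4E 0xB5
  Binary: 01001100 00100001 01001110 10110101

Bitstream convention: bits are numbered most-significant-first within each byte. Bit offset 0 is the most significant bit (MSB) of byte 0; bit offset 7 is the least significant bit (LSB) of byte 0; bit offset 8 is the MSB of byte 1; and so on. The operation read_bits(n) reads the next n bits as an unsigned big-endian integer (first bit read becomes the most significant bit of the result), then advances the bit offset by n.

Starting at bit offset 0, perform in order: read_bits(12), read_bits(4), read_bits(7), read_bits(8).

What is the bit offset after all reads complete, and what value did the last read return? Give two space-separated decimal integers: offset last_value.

Answer: 31 90

Derivation:
Read 1: bits[0:12] width=12 -> value=1218 (bin 010011000010); offset now 12 = byte 1 bit 4; 20 bits remain
Read 2: bits[12:16] width=4 -> value=1 (bin 0001); offset now 16 = byte 2 bit 0; 16 bits remain
Read 3: bits[16:23] width=7 -> value=39 (bin 0100111); offset now 23 = byte 2 bit 7; 9 bits remain
Read 4: bits[23:31] width=8 -> value=90 (bin 01011010); offset now 31 = byte 3 bit 7; 1 bits remain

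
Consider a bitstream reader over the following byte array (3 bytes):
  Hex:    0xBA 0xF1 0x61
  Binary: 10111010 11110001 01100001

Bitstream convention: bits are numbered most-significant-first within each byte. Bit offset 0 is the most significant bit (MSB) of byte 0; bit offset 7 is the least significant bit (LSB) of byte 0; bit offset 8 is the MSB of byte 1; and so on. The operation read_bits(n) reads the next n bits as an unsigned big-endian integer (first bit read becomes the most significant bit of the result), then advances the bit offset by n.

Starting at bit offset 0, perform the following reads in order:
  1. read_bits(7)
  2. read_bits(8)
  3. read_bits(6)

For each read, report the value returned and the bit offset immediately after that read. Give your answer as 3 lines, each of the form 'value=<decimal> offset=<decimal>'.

Answer: value=93 offset=7
value=120 offset=15
value=44 offset=21

Derivation:
Read 1: bits[0:7] width=7 -> value=93 (bin 1011101); offset now 7 = byte 0 bit 7; 17 bits remain
Read 2: bits[7:15] width=8 -> value=120 (bin 01111000); offset now 15 = byte 1 bit 7; 9 bits remain
Read 3: bits[15:21] width=6 -> value=44 (bin 101100); offset now 21 = byte 2 bit 5; 3 bits remain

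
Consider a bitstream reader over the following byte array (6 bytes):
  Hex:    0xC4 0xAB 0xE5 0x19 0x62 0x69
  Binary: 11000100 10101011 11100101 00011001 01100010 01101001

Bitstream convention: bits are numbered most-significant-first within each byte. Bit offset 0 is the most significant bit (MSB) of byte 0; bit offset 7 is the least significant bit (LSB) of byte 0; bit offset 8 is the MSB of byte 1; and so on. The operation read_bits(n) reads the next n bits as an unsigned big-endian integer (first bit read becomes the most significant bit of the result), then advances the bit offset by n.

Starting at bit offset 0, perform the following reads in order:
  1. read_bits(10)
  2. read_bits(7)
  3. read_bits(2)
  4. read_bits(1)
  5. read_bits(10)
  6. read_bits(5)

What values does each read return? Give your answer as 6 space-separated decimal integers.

Answer: 786 87 3 0 326 11

Derivation:
Read 1: bits[0:10] width=10 -> value=786 (bin 1100010010); offset now 10 = byte 1 bit 2; 38 bits remain
Read 2: bits[10:17] width=7 -> value=87 (bin 1010111); offset now 17 = byte 2 bit 1; 31 bits remain
Read 3: bits[17:19] width=2 -> value=3 (bin 11); offset now 19 = byte 2 bit 3; 29 bits remain
Read 4: bits[19:20] width=1 -> value=0 (bin 0); offset now 20 = byte 2 bit 4; 28 bits remain
Read 5: bits[20:30] width=10 -> value=326 (bin 0101000110); offset now 30 = byte 3 bit 6; 18 bits remain
Read 6: bits[30:35] width=5 -> value=11 (bin 01011); offset now 35 = byte 4 bit 3; 13 bits remain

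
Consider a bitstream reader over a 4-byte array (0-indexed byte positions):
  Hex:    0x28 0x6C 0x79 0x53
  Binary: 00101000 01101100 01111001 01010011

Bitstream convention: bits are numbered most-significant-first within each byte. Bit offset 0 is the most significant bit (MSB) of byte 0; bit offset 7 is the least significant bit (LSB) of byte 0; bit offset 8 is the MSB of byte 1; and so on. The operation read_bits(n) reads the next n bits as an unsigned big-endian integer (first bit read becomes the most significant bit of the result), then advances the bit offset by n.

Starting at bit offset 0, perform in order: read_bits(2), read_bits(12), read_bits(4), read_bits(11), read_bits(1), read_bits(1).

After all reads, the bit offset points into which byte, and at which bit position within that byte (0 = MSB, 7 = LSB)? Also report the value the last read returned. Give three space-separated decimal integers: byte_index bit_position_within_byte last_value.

Answer: 3 7 1

Derivation:
Read 1: bits[0:2] width=2 -> value=0 (bin 00); offset now 2 = byte 0 bit 2; 30 bits remain
Read 2: bits[2:14] width=12 -> value=2587 (bin 101000011011); offset now 14 = byte 1 bit 6; 18 bits remain
Read 3: bits[14:18] width=4 -> value=1 (bin 0001); offset now 18 = byte 2 bit 2; 14 bits remain
Read 4: bits[18:29] width=11 -> value=1834 (bin 11100101010); offset now 29 = byte 3 bit 5; 3 bits remain
Read 5: bits[29:30] width=1 -> value=0 (bin 0); offset now 30 = byte 3 bit 6; 2 bits remain
Read 6: bits[30:31] width=1 -> value=1 (bin 1); offset now 31 = byte 3 bit 7; 1 bits remain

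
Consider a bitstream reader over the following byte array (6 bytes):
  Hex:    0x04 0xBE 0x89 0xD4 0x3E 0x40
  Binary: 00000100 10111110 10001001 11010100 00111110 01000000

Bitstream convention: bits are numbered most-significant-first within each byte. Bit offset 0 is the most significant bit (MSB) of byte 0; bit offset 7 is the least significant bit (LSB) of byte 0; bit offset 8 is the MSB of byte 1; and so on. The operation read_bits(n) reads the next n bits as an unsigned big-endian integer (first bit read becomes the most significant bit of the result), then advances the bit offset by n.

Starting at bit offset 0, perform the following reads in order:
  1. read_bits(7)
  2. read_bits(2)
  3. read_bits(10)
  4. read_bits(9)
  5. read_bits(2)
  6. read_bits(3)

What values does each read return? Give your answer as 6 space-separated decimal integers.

Read 1: bits[0:7] width=7 -> value=2 (bin 0000010); offset now 7 = byte 0 bit 7; 41 bits remain
Read 2: bits[7:9] width=2 -> value=1 (bin 01); offset now 9 = byte 1 bit 1; 39 bits remain
Read 3: bits[9:19] width=10 -> value=500 (bin 0111110100); offset now 19 = byte 2 bit 3; 29 bits remain
Read 4: bits[19:28] width=9 -> value=157 (bin 010011101); offset now 28 = byte 3 bit 4; 20 bits remain
Read 5: bits[28:30] width=2 -> value=1 (bin 01); offset now 30 = byte 3 bit 6; 18 bits remain
Read 6: bits[30:33] width=3 -> value=0 (bin 000); offset now 33 = byte 4 bit 1; 15 bits remain

Answer: 2 1 500 157 1 0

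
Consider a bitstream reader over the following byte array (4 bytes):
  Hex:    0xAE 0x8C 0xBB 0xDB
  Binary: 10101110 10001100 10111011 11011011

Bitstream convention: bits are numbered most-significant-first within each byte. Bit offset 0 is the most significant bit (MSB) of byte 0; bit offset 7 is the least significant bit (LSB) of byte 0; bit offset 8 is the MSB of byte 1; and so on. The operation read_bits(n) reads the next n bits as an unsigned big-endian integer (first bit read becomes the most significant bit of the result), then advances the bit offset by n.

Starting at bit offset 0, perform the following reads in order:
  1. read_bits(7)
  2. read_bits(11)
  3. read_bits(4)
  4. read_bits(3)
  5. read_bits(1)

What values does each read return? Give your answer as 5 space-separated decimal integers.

Read 1: bits[0:7] width=7 -> value=87 (bin 1010111); offset now 7 = byte 0 bit 7; 25 bits remain
Read 2: bits[7:18] width=11 -> value=562 (bin 01000110010); offset now 18 = byte 2 bit 2; 14 bits remain
Read 3: bits[18:22] width=4 -> value=14 (bin 1110); offset now 22 = byte 2 bit 6; 10 bits remain
Read 4: bits[22:25] width=3 -> value=7 (bin 111); offset now 25 = byte 3 bit 1; 7 bits remain
Read 5: bits[25:26] width=1 -> value=1 (bin 1); offset now 26 = byte 3 bit 2; 6 bits remain

Answer: 87 562 14 7 1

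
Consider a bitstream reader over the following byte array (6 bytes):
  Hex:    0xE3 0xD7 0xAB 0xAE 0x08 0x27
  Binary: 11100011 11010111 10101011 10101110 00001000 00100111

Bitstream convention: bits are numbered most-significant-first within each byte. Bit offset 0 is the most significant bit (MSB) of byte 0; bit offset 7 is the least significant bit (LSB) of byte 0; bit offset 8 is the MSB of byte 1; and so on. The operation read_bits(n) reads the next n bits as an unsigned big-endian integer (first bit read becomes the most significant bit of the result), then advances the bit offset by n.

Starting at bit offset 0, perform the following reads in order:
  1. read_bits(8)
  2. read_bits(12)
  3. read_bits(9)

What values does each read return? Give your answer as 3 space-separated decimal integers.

Answer: 227 3450 373

Derivation:
Read 1: bits[0:8] width=8 -> value=227 (bin 11100011); offset now 8 = byte 1 bit 0; 40 bits remain
Read 2: bits[8:20] width=12 -> value=3450 (bin 110101111010); offset now 20 = byte 2 bit 4; 28 bits remain
Read 3: bits[20:29] width=9 -> value=373 (bin 101110101); offset now 29 = byte 3 bit 5; 19 bits remain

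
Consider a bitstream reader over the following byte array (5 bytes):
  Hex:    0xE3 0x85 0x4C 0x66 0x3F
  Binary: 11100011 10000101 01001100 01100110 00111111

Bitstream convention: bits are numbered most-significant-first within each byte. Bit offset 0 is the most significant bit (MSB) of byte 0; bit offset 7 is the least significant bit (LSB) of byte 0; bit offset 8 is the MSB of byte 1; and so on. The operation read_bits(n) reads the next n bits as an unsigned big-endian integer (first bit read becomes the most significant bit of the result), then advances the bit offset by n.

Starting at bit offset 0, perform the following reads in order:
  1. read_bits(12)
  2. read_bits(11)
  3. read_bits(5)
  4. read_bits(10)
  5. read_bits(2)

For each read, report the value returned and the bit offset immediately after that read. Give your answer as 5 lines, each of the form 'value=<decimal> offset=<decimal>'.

Answer: value=3640 offset=12
value=678 offset=23
value=6 offset=28
value=399 offset=38
value=3 offset=40

Derivation:
Read 1: bits[0:12] width=12 -> value=3640 (bin 111000111000); offset now 12 = byte 1 bit 4; 28 bits remain
Read 2: bits[12:23] width=11 -> value=678 (bin 01010100110); offset now 23 = byte 2 bit 7; 17 bits remain
Read 3: bits[23:28] width=5 -> value=6 (bin 00110); offset now 28 = byte 3 bit 4; 12 bits remain
Read 4: bits[28:38] width=10 -> value=399 (bin 0110001111); offset now 38 = byte 4 bit 6; 2 bits remain
Read 5: bits[38:40] width=2 -> value=3 (bin 11); offset now 40 = byte 5 bit 0; 0 bits remain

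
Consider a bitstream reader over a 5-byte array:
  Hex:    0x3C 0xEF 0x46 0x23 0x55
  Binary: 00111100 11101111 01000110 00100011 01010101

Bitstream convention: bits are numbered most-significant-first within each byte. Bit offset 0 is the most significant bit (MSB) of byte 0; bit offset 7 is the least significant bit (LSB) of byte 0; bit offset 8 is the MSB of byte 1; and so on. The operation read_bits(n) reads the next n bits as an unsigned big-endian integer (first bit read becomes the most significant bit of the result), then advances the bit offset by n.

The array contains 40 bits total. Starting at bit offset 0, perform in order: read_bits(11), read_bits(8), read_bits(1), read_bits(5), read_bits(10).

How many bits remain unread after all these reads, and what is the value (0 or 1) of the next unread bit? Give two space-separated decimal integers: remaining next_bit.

Read 1: bits[0:11] width=11 -> value=487 (bin 00111100111); offset now 11 = byte 1 bit 3; 29 bits remain
Read 2: bits[11:19] width=8 -> value=122 (bin 01111010); offset now 19 = byte 2 bit 3; 21 bits remain
Read 3: bits[19:20] width=1 -> value=0 (bin 0); offset now 20 = byte 2 bit 4; 20 bits remain
Read 4: bits[20:25] width=5 -> value=12 (bin 01100); offset now 25 = byte 3 bit 1; 15 bits remain
Read 5: bits[25:35] width=10 -> value=282 (bin 0100011010); offset now 35 = byte 4 bit 3; 5 bits remain

Answer: 5 1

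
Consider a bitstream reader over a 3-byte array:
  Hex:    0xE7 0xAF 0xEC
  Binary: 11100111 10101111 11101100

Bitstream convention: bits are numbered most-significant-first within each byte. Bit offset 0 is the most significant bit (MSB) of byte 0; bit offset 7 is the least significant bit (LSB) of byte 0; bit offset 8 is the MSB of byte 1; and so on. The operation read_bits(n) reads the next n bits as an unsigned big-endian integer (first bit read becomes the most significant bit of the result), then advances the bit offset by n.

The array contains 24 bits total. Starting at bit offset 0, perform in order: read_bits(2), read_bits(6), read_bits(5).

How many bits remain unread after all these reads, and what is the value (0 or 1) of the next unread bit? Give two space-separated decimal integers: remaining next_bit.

Read 1: bits[0:2] width=2 -> value=3 (bin 11); offset now 2 = byte 0 bit 2; 22 bits remain
Read 2: bits[2:8] width=6 -> value=39 (bin 100111); offset now 8 = byte 1 bit 0; 16 bits remain
Read 3: bits[8:13] width=5 -> value=21 (bin 10101); offset now 13 = byte 1 bit 5; 11 bits remain

Answer: 11 1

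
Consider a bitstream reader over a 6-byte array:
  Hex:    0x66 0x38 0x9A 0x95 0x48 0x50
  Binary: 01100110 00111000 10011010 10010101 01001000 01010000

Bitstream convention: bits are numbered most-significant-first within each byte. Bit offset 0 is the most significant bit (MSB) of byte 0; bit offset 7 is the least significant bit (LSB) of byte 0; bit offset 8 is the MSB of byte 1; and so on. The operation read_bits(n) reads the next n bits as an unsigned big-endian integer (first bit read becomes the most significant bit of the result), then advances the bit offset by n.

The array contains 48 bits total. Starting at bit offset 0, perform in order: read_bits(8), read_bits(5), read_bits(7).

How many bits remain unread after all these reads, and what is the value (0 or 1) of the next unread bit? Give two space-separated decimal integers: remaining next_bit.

Answer: 28 1

Derivation:
Read 1: bits[0:8] width=8 -> value=102 (bin 01100110); offset now 8 = byte 1 bit 0; 40 bits remain
Read 2: bits[8:13] width=5 -> value=7 (bin 00111); offset now 13 = byte 1 bit 5; 35 bits remain
Read 3: bits[13:20] width=7 -> value=9 (bin 0001001); offset now 20 = byte 2 bit 4; 28 bits remain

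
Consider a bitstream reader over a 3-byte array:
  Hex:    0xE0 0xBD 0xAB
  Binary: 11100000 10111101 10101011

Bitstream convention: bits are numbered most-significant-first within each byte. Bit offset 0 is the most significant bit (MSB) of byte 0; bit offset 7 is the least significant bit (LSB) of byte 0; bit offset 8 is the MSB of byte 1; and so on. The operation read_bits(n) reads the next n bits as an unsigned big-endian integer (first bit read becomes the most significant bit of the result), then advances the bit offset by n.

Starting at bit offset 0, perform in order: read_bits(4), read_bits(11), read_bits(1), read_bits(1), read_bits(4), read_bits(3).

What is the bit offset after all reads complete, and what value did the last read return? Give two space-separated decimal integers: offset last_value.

Read 1: bits[0:4] width=4 -> value=14 (bin 1110); offset now 4 = byte 0 bit 4; 20 bits remain
Read 2: bits[4:15] width=11 -> value=94 (bin 00001011110); offset now 15 = byte 1 bit 7; 9 bits remain
Read 3: bits[15:16] width=1 -> value=1 (bin 1); offset now 16 = byte 2 bit 0; 8 bits remain
Read 4: bits[16:17] width=1 -> value=1 (bin 1); offset now 17 = byte 2 bit 1; 7 bits remain
Read 5: bits[17:21] width=4 -> value=5 (bin 0101); offset now 21 = byte 2 bit 5; 3 bits remain
Read 6: bits[21:24] width=3 -> value=3 (bin 011); offset now 24 = byte 3 bit 0; 0 bits remain

Answer: 24 3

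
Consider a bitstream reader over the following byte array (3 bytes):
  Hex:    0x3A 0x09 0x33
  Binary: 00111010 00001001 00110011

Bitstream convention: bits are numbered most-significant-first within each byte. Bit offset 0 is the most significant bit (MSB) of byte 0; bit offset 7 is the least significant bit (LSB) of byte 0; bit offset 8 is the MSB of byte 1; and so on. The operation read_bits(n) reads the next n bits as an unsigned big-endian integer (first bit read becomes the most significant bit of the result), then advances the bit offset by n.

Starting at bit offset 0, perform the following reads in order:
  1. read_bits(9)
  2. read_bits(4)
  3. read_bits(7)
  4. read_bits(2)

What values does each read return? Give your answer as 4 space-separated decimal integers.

Answer: 116 1 19 0

Derivation:
Read 1: bits[0:9] width=9 -> value=116 (bin 001110100); offset now 9 = byte 1 bit 1; 15 bits remain
Read 2: bits[9:13] width=4 -> value=1 (bin 0001); offset now 13 = byte 1 bit 5; 11 bits remain
Read 3: bits[13:20] width=7 -> value=19 (bin 0010011); offset now 20 = byte 2 bit 4; 4 bits remain
Read 4: bits[20:22] width=2 -> value=0 (bin 00); offset now 22 = byte 2 bit 6; 2 bits remain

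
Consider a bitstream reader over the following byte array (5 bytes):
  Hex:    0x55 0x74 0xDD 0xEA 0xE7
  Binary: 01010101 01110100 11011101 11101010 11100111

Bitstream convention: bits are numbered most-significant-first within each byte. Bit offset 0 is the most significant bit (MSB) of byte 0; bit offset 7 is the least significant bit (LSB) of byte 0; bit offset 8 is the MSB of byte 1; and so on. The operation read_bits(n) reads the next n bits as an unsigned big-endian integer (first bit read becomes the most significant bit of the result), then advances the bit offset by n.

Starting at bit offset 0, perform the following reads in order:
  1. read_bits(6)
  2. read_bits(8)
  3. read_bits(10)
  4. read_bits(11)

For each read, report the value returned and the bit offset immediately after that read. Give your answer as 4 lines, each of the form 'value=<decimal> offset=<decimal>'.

Read 1: bits[0:6] width=6 -> value=21 (bin 010101); offset now 6 = byte 0 bit 6; 34 bits remain
Read 2: bits[6:14] width=8 -> value=93 (bin 01011101); offset now 14 = byte 1 bit 6; 26 bits remain
Read 3: bits[14:24] width=10 -> value=221 (bin 0011011101); offset now 24 = byte 3 bit 0; 16 bits remain
Read 4: bits[24:35] width=11 -> value=1879 (bin 11101010111); offset now 35 = byte 4 bit 3; 5 bits remain

Answer: value=21 offset=6
value=93 offset=14
value=221 offset=24
value=1879 offset=35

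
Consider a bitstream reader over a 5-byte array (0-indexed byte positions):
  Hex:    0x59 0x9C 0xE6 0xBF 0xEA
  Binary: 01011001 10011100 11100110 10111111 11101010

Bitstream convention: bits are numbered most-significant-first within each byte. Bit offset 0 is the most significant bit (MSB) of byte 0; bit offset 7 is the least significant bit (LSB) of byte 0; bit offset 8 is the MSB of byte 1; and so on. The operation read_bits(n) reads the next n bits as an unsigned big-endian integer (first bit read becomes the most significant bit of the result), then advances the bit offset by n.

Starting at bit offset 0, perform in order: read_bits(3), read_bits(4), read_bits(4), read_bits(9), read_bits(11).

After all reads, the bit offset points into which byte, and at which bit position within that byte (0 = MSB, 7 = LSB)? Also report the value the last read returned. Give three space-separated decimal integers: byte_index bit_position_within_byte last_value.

Answer: 3 7 863

Derivation:
Read 1: bits[0:3] width=3 -> value=2 (bin 010); offset now 3 = byte 0 bit 3; 37 bits remain
Read 2: bits[3:7] width=4 -> value=12 (bin 1100); offset now 7 = byte 0 bit 7; 33 bits remain
Read 3: bits[7:11] width=4 -> value=12 (bin 1100); offset now 11 = byte 1 bit 3; 29 bits remain
Read 4: bits[11:20] width=9 -> value=462 (bin 111001110); offset now 20 = byte 2 bit 4; 20 bits remain
Read 5: bits[20:31] width=11 -> value=863 (bin 01101011111); offset now 31 = byte 3 bit 7; 9 bits remain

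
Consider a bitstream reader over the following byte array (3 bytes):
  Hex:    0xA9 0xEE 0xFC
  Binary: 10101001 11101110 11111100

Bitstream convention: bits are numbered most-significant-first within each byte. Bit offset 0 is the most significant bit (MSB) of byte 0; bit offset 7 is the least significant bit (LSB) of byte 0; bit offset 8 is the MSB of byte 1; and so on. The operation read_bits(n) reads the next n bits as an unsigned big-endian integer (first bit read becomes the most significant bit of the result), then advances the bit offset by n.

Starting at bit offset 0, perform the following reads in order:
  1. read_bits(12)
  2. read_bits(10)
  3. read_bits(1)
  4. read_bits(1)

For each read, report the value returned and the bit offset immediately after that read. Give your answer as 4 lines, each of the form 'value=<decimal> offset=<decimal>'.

Answer: value=2718 offset=12
value=959 offset=22
value=0 offset=23
value=0 offset=24

Derivation:
Read 1: bits[0:12] width=12 -> value=2718 (bin 101010011110); offset now 12 = byte 1 bit 4; 12 bits remain
Read 2: bits[12:22] width=10 -> value=959 (bin 1110111111); offset now 22 = byte 2 bit 6; 2 bits remain
Read 3: bits[22:23] width=1 -> value=0 (bin 0); offset now 23 = byte 2 bit 7; 1 bits remain
Read 4: bits[23:24] width=1 -> value=0 (bin 0); offset now 24 = byte 3 bit 0; 0 bits remain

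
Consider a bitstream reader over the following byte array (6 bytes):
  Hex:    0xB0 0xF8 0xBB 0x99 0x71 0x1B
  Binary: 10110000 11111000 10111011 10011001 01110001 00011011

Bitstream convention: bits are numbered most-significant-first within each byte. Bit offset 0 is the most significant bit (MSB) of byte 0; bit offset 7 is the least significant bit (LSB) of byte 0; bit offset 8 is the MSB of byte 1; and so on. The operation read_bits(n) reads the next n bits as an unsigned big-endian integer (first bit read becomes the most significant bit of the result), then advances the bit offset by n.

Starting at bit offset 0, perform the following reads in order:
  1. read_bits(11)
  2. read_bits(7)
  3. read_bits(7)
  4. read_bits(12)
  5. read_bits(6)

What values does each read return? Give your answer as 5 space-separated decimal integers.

Answer: 1415 98 119 814 8

Derivation:
Read 1: bits[0:11] width=11 -> value=1415 (bin 10110000111); offset now 11 = byte 1 bit 3; 37 bits remain
Read 2: bits[11:18] width=7 -> value=98 (bin 1100010); offset now 18 = byte 2 bit 2; 30 bits remain
Read 3: bits[18:25] width=7 -> value=119 (bin 1110111); offset now 25 = byte 3 bit 1; 23 bits remain
Read 4: bits[25:37] width=12 -> value=814 (bin 001100101110); offset now 37 = byte 4 bit 5; 11 bits remain
Read 5: bits[37:43] width=6 -> value=8 (bin 001000); offset now 43 = byte 5 bit 3; 5 bits remain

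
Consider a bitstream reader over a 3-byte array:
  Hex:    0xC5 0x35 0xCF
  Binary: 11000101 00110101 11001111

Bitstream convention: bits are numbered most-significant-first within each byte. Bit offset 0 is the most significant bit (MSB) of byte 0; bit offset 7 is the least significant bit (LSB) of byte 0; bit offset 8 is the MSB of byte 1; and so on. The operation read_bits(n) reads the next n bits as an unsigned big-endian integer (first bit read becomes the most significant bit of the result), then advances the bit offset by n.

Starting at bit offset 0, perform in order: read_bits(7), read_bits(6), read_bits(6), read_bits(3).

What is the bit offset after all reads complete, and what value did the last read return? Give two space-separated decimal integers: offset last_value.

Answer: 22 3

Derivation:
Read 1: bits[0:7] width=7 -> value=98 (bin 1100010); offset now 7 = byte 0 bit 7; 17 bits remain
Read 2: bits[7:13] width=6 -> value=38 (bin 100110); offset now 13 = byte 1 bit 5; 11 bits remain
Read 3: bits[13:19] width=6 -> value=46 (bin 101110); offset now 19 = byte 2 bit 3; 5 bits remain
Read 4: bits[19:22] width=3 -> value=3 (bin 011); offset now 22 = byte 2 bit 6; 2 bits remain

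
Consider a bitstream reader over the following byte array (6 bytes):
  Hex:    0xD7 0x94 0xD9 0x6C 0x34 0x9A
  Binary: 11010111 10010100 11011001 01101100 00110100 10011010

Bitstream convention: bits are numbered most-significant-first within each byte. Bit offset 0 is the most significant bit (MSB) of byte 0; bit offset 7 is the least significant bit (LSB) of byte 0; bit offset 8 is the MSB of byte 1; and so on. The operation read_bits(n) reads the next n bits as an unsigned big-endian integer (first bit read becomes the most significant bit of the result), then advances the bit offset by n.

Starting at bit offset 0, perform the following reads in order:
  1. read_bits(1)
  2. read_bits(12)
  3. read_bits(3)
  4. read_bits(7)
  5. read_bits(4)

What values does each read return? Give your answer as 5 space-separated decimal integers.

Read 1: bits[0:1] width=1 -> value=1 (bin 1); offset now 1 = byte 0 bit 1; 47 bits remain
Read 2: bits[1:13] width=12 -> value=2802 (bin 101011110010); offset now 13 = byte 1 bit 5; 35 bits remain
Read 3: bits[13:16] width=3 -> value=4 (bin 100); offset now 16 = byte 2 bit 0; 32 bits remain
Read 4: bits[16:23] width=7 -> value=108 (bin 1101100); offset now 23 = byte 2 bit 7; 25 bits remain
Read 5: bits[23:27] width=4 -> value=11 (bin 1011); offset now 27 = byte 3 bit 3; 21 bits remain

Answer: 1 2802 4 108 11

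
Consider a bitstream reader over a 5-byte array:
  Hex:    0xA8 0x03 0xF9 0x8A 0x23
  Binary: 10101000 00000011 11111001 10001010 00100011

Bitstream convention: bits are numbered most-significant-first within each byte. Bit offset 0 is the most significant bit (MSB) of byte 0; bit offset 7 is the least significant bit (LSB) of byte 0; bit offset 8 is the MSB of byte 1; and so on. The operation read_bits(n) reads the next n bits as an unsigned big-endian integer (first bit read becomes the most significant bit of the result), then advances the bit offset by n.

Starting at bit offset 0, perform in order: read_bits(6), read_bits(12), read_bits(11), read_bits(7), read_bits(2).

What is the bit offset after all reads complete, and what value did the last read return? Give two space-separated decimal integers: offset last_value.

Answer: 38 0

Derivation:
Read 1: bits[0:6] width=6 -> value=42 (bin 101010); offset now 6 = byte 0 bit 6; 34 bits remain
Read 2: bits[6:18] width=12 -> value=15 (bin 000000001111); offset now 18 = byte 2 bit 2; 22 bits remain
Read 3: bits[18:29] width=11 -> value=1841 (bin 11100110001); offset now 29 = byte 3 bit 5; 11 bits remain
Read 4: bits[29:36] width=7 -> value=34 (bin 0100010); offset now 36 = byte 4 bit 4; 4 bits remain
Read 5: bits[36:38] width=2 -> value=0 (bin 00); offset now 38 = byte 4 bit 6; 2 bits remain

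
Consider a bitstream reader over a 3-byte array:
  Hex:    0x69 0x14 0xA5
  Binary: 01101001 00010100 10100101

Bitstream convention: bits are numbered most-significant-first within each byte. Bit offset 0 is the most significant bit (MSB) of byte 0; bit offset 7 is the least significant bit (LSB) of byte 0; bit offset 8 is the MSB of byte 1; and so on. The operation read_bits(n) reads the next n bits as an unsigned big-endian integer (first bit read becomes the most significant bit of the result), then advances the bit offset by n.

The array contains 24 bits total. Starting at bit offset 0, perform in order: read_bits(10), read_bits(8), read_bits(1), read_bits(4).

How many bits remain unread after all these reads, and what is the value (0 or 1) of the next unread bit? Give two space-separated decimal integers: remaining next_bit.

Read 1: bits[0:10] width=10 -> value=420 (bin 0110100100); offset now 10 = byte 1 bit 2; 14 bits remain
Read 2: bits[10:18] width=8 -> value=82 (bin 01010010); offset now 18 = byte 2 bit 2; 6 bits remain
Read 3: bits[18:19] width=1 -> value=1 (bin 1); offset now 19 = byte 2 bit 3; 5 bits remain
Read 4: bits[19:23] width=4 -> value=2 (bin 0010); offset now 23 = byte 2 bit 7; 1 bits remain

Answer: 1 1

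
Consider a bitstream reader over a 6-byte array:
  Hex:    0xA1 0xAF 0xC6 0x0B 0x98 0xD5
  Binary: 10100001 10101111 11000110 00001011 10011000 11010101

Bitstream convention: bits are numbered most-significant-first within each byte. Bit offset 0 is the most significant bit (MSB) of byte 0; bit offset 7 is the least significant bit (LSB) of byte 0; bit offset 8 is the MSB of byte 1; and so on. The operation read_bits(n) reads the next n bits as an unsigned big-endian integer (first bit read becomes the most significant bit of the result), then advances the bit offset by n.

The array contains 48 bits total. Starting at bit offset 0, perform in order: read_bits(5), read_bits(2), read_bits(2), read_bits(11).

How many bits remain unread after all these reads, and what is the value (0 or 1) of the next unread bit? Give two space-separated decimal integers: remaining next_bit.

Read 1: bits[0:5] width=5 -> value=20 (bin 10100); offset now 5 = byte 0 bit 5; 43 bits remain
Read 2: bits[5:7] width=2 -> value=0 (bin 00); offset now 7 = byte 0 bit 7; 41 bits remain
Read 3: bits[7:9] width=2 -> value=3 (bin 11); offset now 9 = byte 1 bit 1; 39 bits remain
Read 4: bits[9:20] width=11 -> value=764 (bin 01011111100); offset now 20 = byte 2 bit 4; 28 bits remain

Answer: 28 0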